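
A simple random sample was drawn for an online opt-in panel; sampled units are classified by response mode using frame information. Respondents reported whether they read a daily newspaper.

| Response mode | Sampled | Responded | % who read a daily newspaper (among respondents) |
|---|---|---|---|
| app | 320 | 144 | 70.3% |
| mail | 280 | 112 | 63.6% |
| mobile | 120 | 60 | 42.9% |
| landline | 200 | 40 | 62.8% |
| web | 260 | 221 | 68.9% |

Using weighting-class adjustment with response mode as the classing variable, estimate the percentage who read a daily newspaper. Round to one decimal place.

Class response rates: app 144/320 = 45%, mail 112/280 = 40%, mobile 60/120 = 50%, landline 40/200 = 20%, web 221/260 = 85%.
Each respondent's weight = sampled/responded in their class; summing within a class gives n_sampled, so:
  app: 320 × 70.3 = 22,496
  mail: 280 × 63.6 = 17,808
  mobile: 120 × 42.9 = 5148
  landline: 200 × 62.8 = 12,560
  web: 260 × 68.9 = 17,914
Adjusted estimate = 75,926 / 1,180 = 64.3441 → 64.3%.

64.3%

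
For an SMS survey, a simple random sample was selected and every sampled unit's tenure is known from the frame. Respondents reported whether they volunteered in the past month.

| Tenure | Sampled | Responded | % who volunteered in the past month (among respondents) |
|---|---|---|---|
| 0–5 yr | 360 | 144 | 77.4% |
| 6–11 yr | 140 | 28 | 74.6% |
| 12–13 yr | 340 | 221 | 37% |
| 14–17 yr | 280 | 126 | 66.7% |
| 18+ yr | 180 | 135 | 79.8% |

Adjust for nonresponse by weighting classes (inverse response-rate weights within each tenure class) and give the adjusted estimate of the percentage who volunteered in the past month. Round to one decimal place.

Class response rates: 0–5 yr 144/360 = 40%, 6–11 yr 28/140 = 20%, 12–13 yr 221/340 = 65%, 14–17 yr 126/280 = 45%, 18+ yr 135/180 = 75%.
Weighting each respondent by the inverse class response rate inflates each class back to its sampled size, so the class weight is n_sampled:
  0–5 yr: 360 × 77.4 = 27864
  6–11 yr: 140 × 74.6 = 10,444
  12–13 yr: 340 × 37 = 12,580
  14–17 yr: 280 × 66.7 = 18,676
  18+ yr: 180 × 79.8 = 14,364
Adjusted estimate = 83,928 / 1,300 = 64.56 → 64.6%.

64.6%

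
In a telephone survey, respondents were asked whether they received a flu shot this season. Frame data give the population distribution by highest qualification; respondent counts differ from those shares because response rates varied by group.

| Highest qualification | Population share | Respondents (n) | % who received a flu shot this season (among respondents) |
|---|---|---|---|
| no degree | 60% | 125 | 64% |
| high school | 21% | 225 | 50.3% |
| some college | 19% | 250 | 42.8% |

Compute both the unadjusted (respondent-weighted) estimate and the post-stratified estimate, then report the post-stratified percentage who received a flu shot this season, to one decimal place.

57.1%

Naive respondent-only estimate (weights = respondent counts):
  (125/600)×64 + (225/600)×50.3 + (250/600)×42.8 = 50.0292%
Post-stratifying to population shares instead:
  0.6×64 + 0.21×50.3 + 0.19×42.8 = 57.095%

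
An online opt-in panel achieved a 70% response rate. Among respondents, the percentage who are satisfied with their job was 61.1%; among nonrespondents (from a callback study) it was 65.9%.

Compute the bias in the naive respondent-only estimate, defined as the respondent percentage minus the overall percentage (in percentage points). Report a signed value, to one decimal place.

Nonresponse fraction = 1 − 0.7 = 0.3.
Bias = (nonresponse fraction) × (respondent percentage − nonrespondent percentage)
     = 0.3 × (61.1 − 65.9) = 0.3 × -4.8 = -1.44.

-1.4 percentage points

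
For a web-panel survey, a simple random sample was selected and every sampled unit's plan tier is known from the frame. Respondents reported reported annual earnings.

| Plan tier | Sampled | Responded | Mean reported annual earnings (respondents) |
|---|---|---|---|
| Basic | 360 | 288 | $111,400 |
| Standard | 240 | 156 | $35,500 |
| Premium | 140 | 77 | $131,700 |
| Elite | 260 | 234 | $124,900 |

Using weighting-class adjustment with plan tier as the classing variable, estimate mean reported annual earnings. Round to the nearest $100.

Response rates by class: Basic 288/360 = 80%, Standard 156/240 = 65%, Premium 77/140 = 55%, Elite 234/260 = 90%.
Each respondent's weight = sampled/responded in their class; summing within a class gives n_sampled, so:
  Basic: 360 × 111,400 = 40,104,000
  Standard: 240 × 35,500 = 8,520,000
  Premium: 140 × 131,700 = 18,438,000
  Elite: 260 × 124,900 = 32,474,000
Adjusted estimate = 99,536,000 / 1,000 = 99,536 → $99,500.

$99,500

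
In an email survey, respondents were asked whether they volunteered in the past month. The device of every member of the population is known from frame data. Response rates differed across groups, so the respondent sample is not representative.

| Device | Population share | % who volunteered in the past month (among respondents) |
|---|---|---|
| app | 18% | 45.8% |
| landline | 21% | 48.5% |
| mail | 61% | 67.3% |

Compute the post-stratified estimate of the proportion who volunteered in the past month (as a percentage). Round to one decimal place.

Post-stratification weights by population share, not respondent share:
  app: 0.18 × 45.8 = 8.244
  landline: 0.21 × 48.5 = 10.185
  mail: 0.61 × 67.3 = 41.053
Post-stratified estimate = 59.482 → 59.5%.

59.5%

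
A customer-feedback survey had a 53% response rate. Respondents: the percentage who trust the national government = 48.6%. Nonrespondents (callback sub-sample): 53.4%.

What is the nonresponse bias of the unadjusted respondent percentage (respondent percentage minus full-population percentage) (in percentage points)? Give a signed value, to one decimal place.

-2.3 percentage points

Nonresponse fraction = 1 − 0.53 = 0.47.
Bias = (nonresponse fraction) × (respondent percentage − nonrespondent percentage)
     = 0.47 × (48.6 − 53.4) = 0.47 × -4.8 = -2.256.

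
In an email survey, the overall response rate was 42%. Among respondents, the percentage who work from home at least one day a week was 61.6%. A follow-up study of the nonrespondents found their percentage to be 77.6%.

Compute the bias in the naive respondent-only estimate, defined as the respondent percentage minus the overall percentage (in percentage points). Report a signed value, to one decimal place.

-9.3 percentage points

Nonresponse fraction = 1 − 0.42 = 0.58.
Bias = (nonresponse fraction) × (respondent percentage − nonrespondent percentage)
     = 0.58 × (61.6 − 77.6) = 0.58 × -16 = -9.28.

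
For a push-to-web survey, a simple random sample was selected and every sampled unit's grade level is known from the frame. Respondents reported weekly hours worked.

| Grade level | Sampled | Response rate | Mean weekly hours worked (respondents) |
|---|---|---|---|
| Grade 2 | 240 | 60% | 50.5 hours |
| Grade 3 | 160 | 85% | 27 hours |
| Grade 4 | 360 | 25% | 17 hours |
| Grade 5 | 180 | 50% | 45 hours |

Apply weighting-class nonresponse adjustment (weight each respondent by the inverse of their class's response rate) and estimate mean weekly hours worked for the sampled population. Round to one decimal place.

Weighting each respondent by the inverse class response rate inflates each class back to its sampled size, so the class weight is n_sampled:
  Grade 2: 240 × 50.5 = 12,120
  Grade 3: 160 × 27 = 4320
  Grade 4: 360 × 17 = 6120
  Grade 5: 180 × 45 = 8100
Adjusted estimate = 30,660 / 940 = 32.617 → 32.6.

32.6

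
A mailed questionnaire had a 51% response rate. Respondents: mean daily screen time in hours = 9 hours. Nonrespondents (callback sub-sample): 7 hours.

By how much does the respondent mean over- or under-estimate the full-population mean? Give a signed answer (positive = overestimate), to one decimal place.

Nonresponse fraction = 1 − 0.51 = 0.49.
Bias = (nonresponse fraction) × (respondent mean − nonrespondent mean)
     = 0.49 × (9 − 7) = 0.49 × 2 = 0.98.

+1.0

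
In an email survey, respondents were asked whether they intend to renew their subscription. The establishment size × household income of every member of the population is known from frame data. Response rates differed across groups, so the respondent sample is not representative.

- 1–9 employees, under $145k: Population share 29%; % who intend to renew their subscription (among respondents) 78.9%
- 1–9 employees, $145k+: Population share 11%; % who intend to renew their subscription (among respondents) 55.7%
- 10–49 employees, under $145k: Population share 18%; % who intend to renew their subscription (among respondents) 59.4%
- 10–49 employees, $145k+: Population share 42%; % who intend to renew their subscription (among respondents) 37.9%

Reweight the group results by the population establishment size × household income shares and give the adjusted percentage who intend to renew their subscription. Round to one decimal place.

55.6%

Reweight to the known establishment size × household income distribution:
  1–9 employees, under $145k: 0.29 × 78.9 = 22.881
  1–9 employees, $145k+: 0.11 × 55.7 = 6.127
  10–49 employees, under $145k: 0.18 × 59.4 = 10.692
  10–49 employees, $145k+: 0.42 × 37.9 = 15.918
Post-stratified estimate = 55.618 → 55.6%.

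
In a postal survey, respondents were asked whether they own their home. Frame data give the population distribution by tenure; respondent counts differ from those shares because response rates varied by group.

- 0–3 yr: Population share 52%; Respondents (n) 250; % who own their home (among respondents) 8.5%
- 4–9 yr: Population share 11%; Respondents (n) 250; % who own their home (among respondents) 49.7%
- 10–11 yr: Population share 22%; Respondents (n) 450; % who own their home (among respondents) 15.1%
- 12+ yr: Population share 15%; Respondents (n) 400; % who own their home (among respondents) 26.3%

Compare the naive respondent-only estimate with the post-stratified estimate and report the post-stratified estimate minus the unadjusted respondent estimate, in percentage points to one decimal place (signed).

Naive respondent-only estimate (weights = respondent counts):
  (250/1350)×8.5 + (250/1350)×49.7 + (450/1350)×15.1 + (400/1350)×26.3 = 23.6037%
Post-stratified estimate weights by population shares:
  0.52×8.5 + 0.11×49.7 + 0.22×15.1 + 0.15×26.3 = 17.154%
Difference = 17.154 − 23.6037 = -6.4497 pp.

-6.4 percentage points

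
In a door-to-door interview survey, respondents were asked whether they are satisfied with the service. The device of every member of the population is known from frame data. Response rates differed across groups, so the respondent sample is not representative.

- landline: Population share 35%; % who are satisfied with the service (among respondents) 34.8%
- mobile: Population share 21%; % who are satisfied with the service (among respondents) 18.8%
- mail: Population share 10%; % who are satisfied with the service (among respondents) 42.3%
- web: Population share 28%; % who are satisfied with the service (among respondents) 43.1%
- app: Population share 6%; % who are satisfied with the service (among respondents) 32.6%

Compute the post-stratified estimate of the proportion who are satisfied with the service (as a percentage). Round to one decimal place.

34.4%

Weight each group's respondent value by its population share:
  landline: 0.35 × 34.8 = 12.18
  mobile: 0.21 × 18.8 = 3.948
  mail: 0.1 × 42.3 = 4.23
  web: 0.28 × 43.1 = 12.068
  app: 0.06 × 32.6 = 1.956
Post-stratified estimate = 34.382 → 34.4%.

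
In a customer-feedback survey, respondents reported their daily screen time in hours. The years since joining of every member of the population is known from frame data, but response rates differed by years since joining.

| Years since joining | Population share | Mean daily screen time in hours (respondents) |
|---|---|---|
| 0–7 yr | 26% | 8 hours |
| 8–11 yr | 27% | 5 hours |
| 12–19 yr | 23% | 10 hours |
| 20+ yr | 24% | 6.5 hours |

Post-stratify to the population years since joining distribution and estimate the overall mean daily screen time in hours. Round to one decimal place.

Reweight to the known years since joining distribution:
  0–7 yr: 0.26 × 8 = 2.08
  8–11 yr: 0.27 × 5 = 1.35
  12–19 yr: 0.23 × 10 = 2.3
  20+ yr: 0.24 × 6.5 = 1.56
Post-stratified estimate = 7.29 → 7.3.

7.3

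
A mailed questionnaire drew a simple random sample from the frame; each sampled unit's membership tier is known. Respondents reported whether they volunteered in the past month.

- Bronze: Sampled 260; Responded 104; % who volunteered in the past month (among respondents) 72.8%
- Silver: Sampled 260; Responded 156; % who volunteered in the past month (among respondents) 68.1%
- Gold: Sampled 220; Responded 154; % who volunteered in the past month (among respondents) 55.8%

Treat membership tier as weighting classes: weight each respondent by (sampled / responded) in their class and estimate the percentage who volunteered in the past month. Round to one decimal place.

66.1%

Response rates by class: Bronze 104/260 = 40%, Silver 156/260 = 60%, Gold 154/220 = 70%.
Weighting each respondent by the inverse class response rate inflates each class back to its sampled size, so the class weight is n_sampled:
  Bronze: 260 × 72.8 = 18,928
  Silver: 260 × 68.1 = 17,706
  Gold: 220 × 55.8 = 12,276
Adjusted estimate = 48,910 / 740 = 66.0946 → 66.1%.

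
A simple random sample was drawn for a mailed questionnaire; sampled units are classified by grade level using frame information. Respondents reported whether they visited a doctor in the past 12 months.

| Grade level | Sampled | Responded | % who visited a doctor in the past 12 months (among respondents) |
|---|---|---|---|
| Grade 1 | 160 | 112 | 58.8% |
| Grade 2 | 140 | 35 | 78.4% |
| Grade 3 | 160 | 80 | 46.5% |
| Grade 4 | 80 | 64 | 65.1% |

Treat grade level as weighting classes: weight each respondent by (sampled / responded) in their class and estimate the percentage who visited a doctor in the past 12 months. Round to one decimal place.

61.2%

Class response rates: Grade 1 112/160 = 70%, Grade 2 35/140 = 25%, Grade 3 80/160 = 50%, Grade 4 64/80 = 80%.
With weight = n_sampled/n_responded per class, the weighted class total is n_sampled:
  Grade 1: 160 × 58.8 = 9408
  Grade 2: 140 × 78.4 = 10,976
  Grade 3: 160 × 46.5 = 7440
  Grade 4: 80 × 65.1 = 5208
Adjusted estimate = 33,032 / 540 = 61.1704 → 61.2%.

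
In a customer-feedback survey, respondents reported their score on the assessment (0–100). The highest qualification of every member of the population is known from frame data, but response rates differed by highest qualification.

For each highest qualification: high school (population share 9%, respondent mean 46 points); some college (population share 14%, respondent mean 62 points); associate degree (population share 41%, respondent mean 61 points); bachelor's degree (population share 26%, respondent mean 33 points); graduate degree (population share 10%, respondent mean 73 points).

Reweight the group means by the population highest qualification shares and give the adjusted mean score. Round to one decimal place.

Each cell contributes population-share × respondent value:
  high school: 0.09 × 46 = 4.14
  some college: 0.14 × 62 = 8.68
  associate degree: 0.41 × 61 = 25.01
  bachelor's degree: 0.26 × 33 = 8.58
  graduate degree: 0.1 × 73 = 7.3
Post-stratified estimate = 53.71 → 53.7.

53.7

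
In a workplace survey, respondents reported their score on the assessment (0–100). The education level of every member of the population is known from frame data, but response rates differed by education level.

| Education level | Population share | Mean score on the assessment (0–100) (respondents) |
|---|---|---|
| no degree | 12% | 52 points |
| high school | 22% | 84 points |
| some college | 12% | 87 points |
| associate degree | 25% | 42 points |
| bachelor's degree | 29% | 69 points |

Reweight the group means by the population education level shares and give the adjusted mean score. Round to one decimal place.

65.7

Each cell contributes population-share × respondent value:
  no degree: 0.12 × 52 = 6.24
  high school: 0.22 × 84 = 18.48
  some college: 0.12 × 87 = 10.44
  associate degree: 0.25 × 42 = 10.5
  bachelor's degree: 0.29 × 69 = 20.01
Post-stratified estimate = 65.67 → 65.7.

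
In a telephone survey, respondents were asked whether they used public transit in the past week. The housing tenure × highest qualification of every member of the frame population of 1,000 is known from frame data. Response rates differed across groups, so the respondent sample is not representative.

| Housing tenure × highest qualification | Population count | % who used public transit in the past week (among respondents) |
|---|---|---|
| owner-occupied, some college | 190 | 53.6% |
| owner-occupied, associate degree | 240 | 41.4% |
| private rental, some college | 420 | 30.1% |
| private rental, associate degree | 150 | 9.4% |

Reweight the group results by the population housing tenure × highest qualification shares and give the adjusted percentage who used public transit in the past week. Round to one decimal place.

Reweight to the known housing tenure × highest qualification distribution:
  owner-occupied, some college: (190/1,000) × 53.6 = 10.184
  owner-occupied, associate degree: (240/1,000) × 41.4 = 9.936
  private rental, some college: (420/1,000) × 30.1 = 12.642
  private rental, associate degree: (150/1,000) × 9.4 = 1.41
Post-stratified estimate = 34.172 → 34.2%.

34.2%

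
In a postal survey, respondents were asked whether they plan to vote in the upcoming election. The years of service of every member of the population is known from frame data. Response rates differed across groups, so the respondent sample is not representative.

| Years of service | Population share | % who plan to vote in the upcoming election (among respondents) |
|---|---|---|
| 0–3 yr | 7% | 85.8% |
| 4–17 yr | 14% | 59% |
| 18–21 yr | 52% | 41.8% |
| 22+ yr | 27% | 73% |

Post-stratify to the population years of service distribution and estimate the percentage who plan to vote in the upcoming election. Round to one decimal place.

Reweight to the known years of service distribution:
  0–3 yr: 0.07 × 85.8 = 6.006
  4–17 yr: 0.14 × 59 = 8.26
  18–21 yr: 0.52 × 41.8 = 21.736
  22+ yr: 0.27 × 73 = 19.71
Post-stratified estimate = 55.712 → 55.7%.

55.7%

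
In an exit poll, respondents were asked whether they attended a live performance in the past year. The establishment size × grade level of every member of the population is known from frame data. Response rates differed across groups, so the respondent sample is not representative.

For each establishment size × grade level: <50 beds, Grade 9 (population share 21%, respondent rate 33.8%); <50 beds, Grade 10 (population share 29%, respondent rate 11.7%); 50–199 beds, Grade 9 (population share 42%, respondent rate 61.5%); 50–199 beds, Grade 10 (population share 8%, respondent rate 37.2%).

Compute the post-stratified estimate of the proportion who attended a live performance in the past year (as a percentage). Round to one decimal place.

39.3%

Reweight to the known establishment size × grade level distribution:
  <50 beds, Grade 9: 0.21 × 33.8 = 7.098
  <50 beds, Grade 10: 0.29 × 11.7 = 3.393
  50–199 beds, Grade 9: 0.42 × 61.5 = 25.83
  50–199 beds, Grade 10: 0.08 × 37.2 = 2.976
Post-stratified estimate = 39.297 → 39.3%.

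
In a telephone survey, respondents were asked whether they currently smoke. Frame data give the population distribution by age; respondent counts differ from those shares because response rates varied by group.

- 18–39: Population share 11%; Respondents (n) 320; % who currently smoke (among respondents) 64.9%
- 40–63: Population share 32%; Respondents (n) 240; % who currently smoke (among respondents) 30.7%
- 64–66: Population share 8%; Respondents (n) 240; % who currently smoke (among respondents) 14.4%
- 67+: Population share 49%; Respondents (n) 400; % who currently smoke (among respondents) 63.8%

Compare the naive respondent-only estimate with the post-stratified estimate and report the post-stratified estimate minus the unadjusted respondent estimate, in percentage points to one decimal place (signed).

Without adjustment, the pooled respondent share is:
  (320/1200)×64.9 + (240/1200)×30.7 + (240/1200)×14.4 + (400/1200)×63.8 = 47.5933%
Post-stratified estimate weights by population shares:
  0.11×64.9 + 0.32×30.7 + 0.08×14.4 + 0.49×63.8 = 49.377%
Difference = 49.377 − 47.5933 = 1.7837 pp.

+1.8 percentage points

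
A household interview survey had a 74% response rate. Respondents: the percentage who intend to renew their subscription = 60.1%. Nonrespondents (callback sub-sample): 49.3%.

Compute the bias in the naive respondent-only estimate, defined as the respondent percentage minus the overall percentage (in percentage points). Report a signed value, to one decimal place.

+2.8 percentage points

Nonresponse fraction = 1 − 0.74 = 0.26.
Bias = (nonresponse fraction) × (respondent percentage − nonrespondent percentage)
     = 0.26 × (60.1 − 49.3) = 0.26 × 10.8 = 2.808.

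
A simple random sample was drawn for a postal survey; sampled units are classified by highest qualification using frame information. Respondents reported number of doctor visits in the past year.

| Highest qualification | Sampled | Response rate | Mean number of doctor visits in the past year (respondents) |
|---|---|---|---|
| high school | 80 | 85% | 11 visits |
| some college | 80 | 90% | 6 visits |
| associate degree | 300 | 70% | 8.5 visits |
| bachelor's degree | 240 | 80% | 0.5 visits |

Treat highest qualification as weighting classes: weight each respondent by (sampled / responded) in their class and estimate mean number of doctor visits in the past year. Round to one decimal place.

5.8

Weighting each respondent by the inverse class response rate inflates each class back to its sampled size, so the class weight is n_sampled:
  high school: 80 × 11 = 880
  some college: 80 × 6 = 480
  associate degree: 300 × 8.5 = 2550
  bachelor's degree: 240 × 0.5 = 120
Adjusted estimate = 4030 / 700 = 5.75714 → 5.8.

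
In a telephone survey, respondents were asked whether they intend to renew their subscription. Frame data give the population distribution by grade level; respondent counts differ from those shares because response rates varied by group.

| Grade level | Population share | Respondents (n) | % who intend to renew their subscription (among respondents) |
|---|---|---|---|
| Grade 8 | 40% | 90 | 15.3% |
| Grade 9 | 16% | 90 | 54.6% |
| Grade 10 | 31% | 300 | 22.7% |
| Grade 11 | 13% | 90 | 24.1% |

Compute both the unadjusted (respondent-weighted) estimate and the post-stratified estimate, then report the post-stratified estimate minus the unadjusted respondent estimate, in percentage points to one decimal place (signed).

Unadjusted (pooled respondent) estimate weights by respondent counts:
  (90/570)×15.3 + (90/570)×54.6 + (300/570)×22.7 + (90/570)×24.1 = 26.7895%
Post-stratifying to population shares instead:
  0.4×15.3 + 0.16×54.6 + 0.31×22.7 + 0.13×24.1 = 25.026%
Difference = 25.026 − 26.7895 = -1.7635 pp.

-1.8 percentage points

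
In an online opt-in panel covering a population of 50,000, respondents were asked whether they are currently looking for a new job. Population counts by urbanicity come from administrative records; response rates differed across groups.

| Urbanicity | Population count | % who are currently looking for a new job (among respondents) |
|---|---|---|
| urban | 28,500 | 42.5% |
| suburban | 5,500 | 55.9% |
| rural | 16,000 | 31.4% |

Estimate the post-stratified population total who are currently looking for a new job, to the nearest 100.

20,200

Each cell contributes its population count × the respondent rate:
  urban: 28,500 × 42.5% = 12112.5
  suburban: 5,500 × 55.9% = 3074.5
  rural: 16,000 × 31.4% = 5024
Estimated total = 20,211 → 20,200.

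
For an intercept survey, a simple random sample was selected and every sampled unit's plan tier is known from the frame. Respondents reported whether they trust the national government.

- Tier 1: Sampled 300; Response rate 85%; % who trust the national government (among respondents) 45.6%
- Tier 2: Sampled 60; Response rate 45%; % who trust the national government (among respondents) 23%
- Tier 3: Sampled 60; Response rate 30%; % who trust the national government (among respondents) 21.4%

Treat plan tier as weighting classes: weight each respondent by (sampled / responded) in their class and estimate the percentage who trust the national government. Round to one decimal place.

38.9%

Each respondent's weight = sampled/responded in their class; summing within a class gives n_sampled, so:
  Tier 1: 300 × 45.6 = 13,680
  Tier 2: 60 × 23 = 1380
  Tier 3: 60 × 21.4 = 1284
Adjusted estimate = 16,344 / 420 = 38.9143 → 38.9%.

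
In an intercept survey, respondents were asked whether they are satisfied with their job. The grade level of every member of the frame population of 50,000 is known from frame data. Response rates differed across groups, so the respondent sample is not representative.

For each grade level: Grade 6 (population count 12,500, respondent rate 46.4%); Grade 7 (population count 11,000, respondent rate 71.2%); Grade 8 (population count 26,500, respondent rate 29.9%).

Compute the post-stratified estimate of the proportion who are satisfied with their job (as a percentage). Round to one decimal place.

Reweight to the known grade level distribution:
  Grade 6: (12,500/50,000) × 46.4 = 11.6
  Grade 7: (11,000/50,000) × 71.2 = 15.664
  Grade 8: (26,500/50,000) × 29.9 = 15.847
Post-stratified estimate = 43.111 → 43.1%.

43.1%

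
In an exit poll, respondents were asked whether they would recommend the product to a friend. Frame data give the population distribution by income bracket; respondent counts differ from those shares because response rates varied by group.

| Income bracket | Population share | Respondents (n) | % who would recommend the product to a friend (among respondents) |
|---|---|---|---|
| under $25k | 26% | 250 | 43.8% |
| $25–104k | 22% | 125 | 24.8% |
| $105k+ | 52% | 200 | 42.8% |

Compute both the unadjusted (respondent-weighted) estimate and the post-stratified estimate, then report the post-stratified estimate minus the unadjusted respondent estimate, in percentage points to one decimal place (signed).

Unadjusted (pooled respondent) estimate weights by respondent counts:
  (250/575)×43.8 + (125/575)×24.8 + (200/575)×42.8 = 39.3217%
Reweighting by population income bracket shares:
  0.26×43.8 + 0.22×24.8 + 0.52×42.8 = 39.1%
Difference = 39.1 − 39.3217 = -0.2217 pp.

-0.2 percentage points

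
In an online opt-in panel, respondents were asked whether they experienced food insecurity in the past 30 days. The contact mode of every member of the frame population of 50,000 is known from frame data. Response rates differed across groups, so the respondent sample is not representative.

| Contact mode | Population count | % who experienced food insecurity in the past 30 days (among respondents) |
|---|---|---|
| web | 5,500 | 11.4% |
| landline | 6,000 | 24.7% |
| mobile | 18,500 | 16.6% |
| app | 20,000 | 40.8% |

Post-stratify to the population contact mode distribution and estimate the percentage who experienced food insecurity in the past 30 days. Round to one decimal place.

Reweight to the known contact mode distribution:
  web: (5,500/50,000) × 11.4 = 1.254
  landline: (6,000/50,000) × 24.7 = 2.964
  mobile: (18,500/50,000) × 16.6 = 6.142
  app: (20,000/50,000) × 40.8 = 16.32
Post-stratified estimate = 26.68 → 26.7%.

26.7%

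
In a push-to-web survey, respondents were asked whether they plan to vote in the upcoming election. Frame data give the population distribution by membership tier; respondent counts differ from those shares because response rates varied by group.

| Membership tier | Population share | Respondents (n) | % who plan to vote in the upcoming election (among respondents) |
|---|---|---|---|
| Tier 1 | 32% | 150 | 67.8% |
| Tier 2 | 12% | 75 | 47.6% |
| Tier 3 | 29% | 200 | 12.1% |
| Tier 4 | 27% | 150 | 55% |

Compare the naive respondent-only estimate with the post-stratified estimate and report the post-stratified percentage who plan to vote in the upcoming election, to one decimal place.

Without adjustment, the pooled respondent share is:
  (150/575)×67.8 + (75/575)×47.6 + (200/575)×12.1 + (150/575)×55 = 42.4522%
Reweighting by population membership tier shares:
  0.32×67.8 + 0.12×47.6 + 0.29×12.1 + 0.27×55 = 45.767%

45.8%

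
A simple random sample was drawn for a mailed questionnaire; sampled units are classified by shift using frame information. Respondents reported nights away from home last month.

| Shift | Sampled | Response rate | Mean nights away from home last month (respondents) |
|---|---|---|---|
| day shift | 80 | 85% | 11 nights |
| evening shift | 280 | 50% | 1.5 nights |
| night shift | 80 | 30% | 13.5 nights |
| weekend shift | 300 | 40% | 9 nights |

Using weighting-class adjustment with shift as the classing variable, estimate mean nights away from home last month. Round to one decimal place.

6.9

Inverse-response-rate weighting restores each class to its sampled count, so class totals weight by n_sampled:
  day shift: 80 × 11 = 880
  evening shift: 280 × 1.5 = 420
  night shift: 80 × 13.5 = 1080
  weekend shift: 300 × 9 = 2700
Adjusted estimate = 5080 / 740 = 6.86486 → 6.9.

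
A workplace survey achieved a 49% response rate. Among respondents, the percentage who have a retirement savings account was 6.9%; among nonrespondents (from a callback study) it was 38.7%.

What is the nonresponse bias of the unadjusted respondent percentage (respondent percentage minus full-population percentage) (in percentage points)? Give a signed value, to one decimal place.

Nonresponse fraction = 1 − 0.49 = 0.51.
Bias = (nonresponse fraction) × (respondent percentage − nonrespondent percentage)
     = 0.51 × (6.9 − 38.7) = 0.51 × -31.8 = -16.218.

-16.2 percentage points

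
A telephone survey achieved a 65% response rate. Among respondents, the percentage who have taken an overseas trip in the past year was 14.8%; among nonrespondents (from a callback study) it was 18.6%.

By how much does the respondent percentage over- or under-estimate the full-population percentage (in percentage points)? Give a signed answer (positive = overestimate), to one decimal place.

-1.3 percentage points

Nonresponse fraction = 1 − 0.65 = 0.35.
Bias = (nonresponse fraction) × (respondent percentage − nonrespondent percentage)
     = 0.35 × (14.8 − 18.6) = 0.35 × -3.8 = -1.33.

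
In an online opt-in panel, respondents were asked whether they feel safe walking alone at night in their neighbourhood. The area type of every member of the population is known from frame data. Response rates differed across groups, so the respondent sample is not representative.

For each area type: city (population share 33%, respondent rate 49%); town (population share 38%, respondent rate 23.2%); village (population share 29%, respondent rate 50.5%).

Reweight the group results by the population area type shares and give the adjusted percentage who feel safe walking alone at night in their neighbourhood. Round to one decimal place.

Reweight to the known area type distribution:
  city: 0.33 × 49 = 16.17
  town: 0.38 × 23.2 = 8.816
  village: 0.29 × 50.5 = 14.645
Post-stratified estimate = 39.631 → 39.6%.

39.6%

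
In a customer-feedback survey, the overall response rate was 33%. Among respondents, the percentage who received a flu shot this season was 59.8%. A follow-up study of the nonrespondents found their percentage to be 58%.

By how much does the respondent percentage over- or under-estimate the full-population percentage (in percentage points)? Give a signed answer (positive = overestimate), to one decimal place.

Nonresponse fraction = 1 − 0.33 = 0.67.
Bias = (nonresponse fraction) × (respondent percentage − nonrespondent percentage)
     = 0.67 × (59.8 − 58) = 0.67 × 1.8 = 1.206.

+1.2 percentage points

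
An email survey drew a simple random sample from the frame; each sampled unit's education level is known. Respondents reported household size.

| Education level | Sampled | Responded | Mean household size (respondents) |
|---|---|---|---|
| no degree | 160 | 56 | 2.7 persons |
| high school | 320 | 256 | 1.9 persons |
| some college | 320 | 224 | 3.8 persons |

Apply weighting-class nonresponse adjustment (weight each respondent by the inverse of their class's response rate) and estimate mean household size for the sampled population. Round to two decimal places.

Response rates by class: no degree 56/160 = 35%, high school 256/320 = 80%, some college 224/320 = 70%.
With weight = n_sampled/n_responded per class, the weighted class total is n_sampled:
  no degree: 160 × 2.7 = 432
  high school: 320 × 1.9 = 608
  some college: 320 × 3.8 = 1216
Adjusted estimate = 2256 / 800 = 2.82 → 2.82.

2.82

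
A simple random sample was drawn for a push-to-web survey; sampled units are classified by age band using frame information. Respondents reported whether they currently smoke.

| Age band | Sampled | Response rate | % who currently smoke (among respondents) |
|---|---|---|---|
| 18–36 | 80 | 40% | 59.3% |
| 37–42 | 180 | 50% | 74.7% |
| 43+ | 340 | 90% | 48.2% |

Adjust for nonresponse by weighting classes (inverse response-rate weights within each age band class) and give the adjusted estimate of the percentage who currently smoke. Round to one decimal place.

57.6%

Inverse-response-rate weighting restores each class to its sampled count, so class totals weight by n_sampled:
  18–36: 80 × 59.3 = 4744
  37–42: 180 × 74.7 = 13,446
  43+: 340 × 48.2 = 16,388
Adjusted estimate = 34,578 / 600 = 57.63 → 57.6%.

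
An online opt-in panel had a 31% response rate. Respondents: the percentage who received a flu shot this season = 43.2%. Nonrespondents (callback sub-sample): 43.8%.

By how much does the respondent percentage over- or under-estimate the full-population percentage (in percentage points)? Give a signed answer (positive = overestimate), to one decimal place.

-0.4 percentage points

Nonresponse fraction = 1 − 0.31 = 0.69.
Bias = (nonresponse fraction) × (respondent percentage − nonrespondent percentage)
     = 0.69 × (43.2 − 43.8) = 0.69 × -0.6 = -0.414.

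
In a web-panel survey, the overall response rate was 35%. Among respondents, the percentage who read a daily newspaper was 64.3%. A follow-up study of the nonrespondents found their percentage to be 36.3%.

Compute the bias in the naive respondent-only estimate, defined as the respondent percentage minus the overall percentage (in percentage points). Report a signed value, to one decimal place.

+18.2 percentage points

Nonresponse fraction = 1 − 0.35 = 0.65.
Bias = (nonresponse fraction) × (respondent percentage − nonrespondent percentage)
     = 0.65 × (64.3 − 36.3) = 0.65 × 28 = 18.2.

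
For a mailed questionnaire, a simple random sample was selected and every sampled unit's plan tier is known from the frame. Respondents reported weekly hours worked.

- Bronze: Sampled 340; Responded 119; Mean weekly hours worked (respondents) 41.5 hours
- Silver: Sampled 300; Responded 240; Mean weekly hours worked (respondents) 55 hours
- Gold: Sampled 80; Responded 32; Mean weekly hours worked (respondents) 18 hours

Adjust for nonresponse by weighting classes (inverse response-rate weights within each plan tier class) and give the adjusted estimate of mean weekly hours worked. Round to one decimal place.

44.5

Class response rates: Bronze 119/340 = 35%, Silver 240/300 = 80%, Gold 32/80 = 40%.
Inverse-response-rate weighting restores each class to its sampled count, so class totals weight by n_sampled:
  Bronze: 340 × 41.5 = 14,110
  Silver: 300 × 55 = 16,500
  Gold: 80 × 18 = 1440
Adjusted estimate = 32,050 / 720 = 44.5139 → 44.5.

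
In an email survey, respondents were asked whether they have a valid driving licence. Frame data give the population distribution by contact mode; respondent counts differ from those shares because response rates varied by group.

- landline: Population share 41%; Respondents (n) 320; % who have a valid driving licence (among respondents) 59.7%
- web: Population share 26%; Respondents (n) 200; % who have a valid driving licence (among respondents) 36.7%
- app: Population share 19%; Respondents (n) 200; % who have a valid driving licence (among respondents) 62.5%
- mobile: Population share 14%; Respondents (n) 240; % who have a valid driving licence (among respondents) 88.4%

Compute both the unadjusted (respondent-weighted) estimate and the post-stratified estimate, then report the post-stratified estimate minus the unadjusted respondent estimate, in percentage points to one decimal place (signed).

Without adjustment, the pooled respondent share is:
  (320/960)×59.7 + (200/960)×36.7 + (200/960)×62.5 + (240/960)×88.4 = 62.6667%
Reweighting by population contact mode shares:
  0.41×59.7 + 0.26×36.7 + 0.19×62.5 + 0.14×88.4 = 58.27%
Difference = 58.27 − 62.6667 = -4.3967 pp.

-4.4 percentage points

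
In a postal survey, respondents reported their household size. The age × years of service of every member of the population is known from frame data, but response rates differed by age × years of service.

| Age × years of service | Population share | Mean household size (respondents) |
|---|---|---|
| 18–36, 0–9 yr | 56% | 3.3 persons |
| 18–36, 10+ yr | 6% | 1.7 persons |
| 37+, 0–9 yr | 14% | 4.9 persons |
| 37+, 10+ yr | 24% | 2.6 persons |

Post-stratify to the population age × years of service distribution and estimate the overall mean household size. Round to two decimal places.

3.26

Each cell contributes population-share × respondent value:
  18–36, 0–9 yr: 0.56 × 3.3 = 1.848
  18–36, 10+ yr: 0.06 × 1.7 = 0.102
  37+, 0–9 yr: 0.14 × 4.9 = 0.686
  37+, 10+ yr: 0.24 × 2.6 = 0.624
Post-stratified estimate = 3.26 → 3.26.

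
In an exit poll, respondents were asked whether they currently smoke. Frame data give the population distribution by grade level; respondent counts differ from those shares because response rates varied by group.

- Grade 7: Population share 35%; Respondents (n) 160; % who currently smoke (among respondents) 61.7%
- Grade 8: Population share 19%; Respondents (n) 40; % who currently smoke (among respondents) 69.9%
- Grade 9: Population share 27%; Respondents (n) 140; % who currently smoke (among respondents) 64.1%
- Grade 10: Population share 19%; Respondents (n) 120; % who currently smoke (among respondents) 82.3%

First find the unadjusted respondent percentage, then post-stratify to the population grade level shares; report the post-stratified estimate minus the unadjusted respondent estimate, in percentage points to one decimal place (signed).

Naive respondent-only estimate (weights = respondent counts):
  (160/460)×61.7 + (40/460)×69.9 + (140/460)×64.1 + (120/460)×82.3 = 68.5174%
Post-stratified estimate weights by population shares:
  0.35×61.7 + 0.19×69.9 + 0.27×64.1 + 0.19×82.3 = 67.82%
Difference = 67.82 − 68.5174 = -0.6974 pp.

-0.7 percentage points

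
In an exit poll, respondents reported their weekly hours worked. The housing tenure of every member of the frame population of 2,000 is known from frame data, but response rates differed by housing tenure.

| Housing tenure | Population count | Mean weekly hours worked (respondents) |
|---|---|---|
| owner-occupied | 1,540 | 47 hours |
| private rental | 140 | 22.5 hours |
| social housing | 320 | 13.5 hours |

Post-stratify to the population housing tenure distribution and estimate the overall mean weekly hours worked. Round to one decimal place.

Post-stratification weights by population share, not respondent share:
  owner-occupied: (1,540/2,000) × 47 = 36.19
  private rental: (140/2,000) × 22.5 = 1.575
  social housing: (320/2,000) × 13.5 = 2.16
Post-stratified estimate = 39.925 → 39.9.

39.9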